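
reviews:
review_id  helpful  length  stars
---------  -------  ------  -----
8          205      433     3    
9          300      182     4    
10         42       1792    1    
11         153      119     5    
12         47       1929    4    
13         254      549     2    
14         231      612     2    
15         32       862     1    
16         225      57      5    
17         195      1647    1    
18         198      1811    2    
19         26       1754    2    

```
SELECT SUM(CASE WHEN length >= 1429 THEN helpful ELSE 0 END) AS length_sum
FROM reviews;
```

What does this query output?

review_id=8: ✗
review_id=9: ✗
review_id=10: ✓ → 42
review_id=11: ✗
review_id=12: ✓ → 47
review_id=13: ✗
review_id=14: ✗
review_id=15: ✗
review_id=16: ✗
review_id=17: ✓ → 195
review_id=18: ✓ → 198
review_id=19: ✓ → 26
length_sum = 42 + 47 + 195 + 198 + 26 = 508

508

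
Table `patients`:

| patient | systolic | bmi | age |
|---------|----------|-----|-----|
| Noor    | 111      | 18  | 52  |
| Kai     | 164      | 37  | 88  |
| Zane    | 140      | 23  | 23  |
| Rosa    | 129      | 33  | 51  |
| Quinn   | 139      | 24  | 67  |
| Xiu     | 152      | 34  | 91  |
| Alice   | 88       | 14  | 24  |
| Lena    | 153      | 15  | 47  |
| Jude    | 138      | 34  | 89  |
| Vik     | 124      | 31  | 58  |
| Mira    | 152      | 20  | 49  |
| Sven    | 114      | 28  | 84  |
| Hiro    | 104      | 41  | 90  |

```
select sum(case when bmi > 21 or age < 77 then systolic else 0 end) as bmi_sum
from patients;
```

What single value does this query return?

patient=Noor: ✓ → 111
patient=Kai: ✓ → 164
patient=Zane: ✓ → 140
patient=Rosa: ✓ → 129
patient=Quinn: ✓ → 139
patient=Xiu: ✓ → 152
patient=Alice: ✓ → 88
patient=Lena: ✓ → 153
patient=Jude: ✓ → 138
patient=Vik: ✓ → 124
patient=Mira: ✓ → 152
patient=Sven: ✓ → 114
patient=Hiro: ✓ → 104
bmi_sum = 111 + 164 + 140 + 129 + 139 + 152 + 88 + 153 + 138 + 124 + 152 + 114 + 104 = 1708

1708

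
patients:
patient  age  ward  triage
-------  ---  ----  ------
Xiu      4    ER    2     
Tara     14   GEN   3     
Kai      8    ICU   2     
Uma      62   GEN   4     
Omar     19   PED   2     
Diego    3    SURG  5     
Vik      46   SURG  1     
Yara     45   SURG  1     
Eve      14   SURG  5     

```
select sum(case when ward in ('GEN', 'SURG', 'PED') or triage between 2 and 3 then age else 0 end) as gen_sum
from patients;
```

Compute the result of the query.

patient=Xiu: ✓ → 4
patient=Tara: ✓ → 14
patient=Kai: ✓ → 8
patient=Uma: ✓ → 62
patient=Omar: ✓ → 19
patient=Diego: ✓ → 3
patient=Vik: ✓ → 46
patient=Yara: ✓ → 45
patient=Eve: ✓ → 14
gen_sum = 4 + 14 + 8 + 62 + 19 + 3 + 46 + 45 + 14 = 215

215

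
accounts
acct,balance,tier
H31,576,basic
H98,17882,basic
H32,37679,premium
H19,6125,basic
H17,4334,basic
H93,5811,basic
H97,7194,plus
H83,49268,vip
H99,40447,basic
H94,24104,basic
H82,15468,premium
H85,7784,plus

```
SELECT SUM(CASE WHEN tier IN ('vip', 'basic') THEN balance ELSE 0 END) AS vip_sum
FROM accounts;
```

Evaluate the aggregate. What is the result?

148547

acct=H31: ✓ → 576
acct=H98: ✓ → 17882
acct=H32: ✗
acct=H19: ✓ → 6125
acct=H17: ✓ → 4334
acct=H93: ✓ → 5811
acct=H97: ✗
acct=H83: ✓ → 49268
acct=H99: ✓ → 40447
acct=H94: ✓ → 24104
acct=H82: ✗
acct=H85: ✗
vip_sum = 576 + 17882 + 6125 + 4334 + 5811 + 49268 + 40447 + 24104 = 148547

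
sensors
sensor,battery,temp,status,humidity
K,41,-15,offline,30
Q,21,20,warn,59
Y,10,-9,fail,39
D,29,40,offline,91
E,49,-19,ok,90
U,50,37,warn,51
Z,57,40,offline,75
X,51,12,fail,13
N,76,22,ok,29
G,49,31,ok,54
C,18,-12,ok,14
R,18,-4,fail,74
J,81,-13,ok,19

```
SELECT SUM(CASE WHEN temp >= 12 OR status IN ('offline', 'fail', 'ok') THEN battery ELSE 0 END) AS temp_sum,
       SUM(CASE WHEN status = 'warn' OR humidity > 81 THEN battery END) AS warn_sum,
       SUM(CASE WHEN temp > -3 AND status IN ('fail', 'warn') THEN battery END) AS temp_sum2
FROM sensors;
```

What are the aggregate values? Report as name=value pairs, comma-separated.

temp_sum=550, warn_sum=149, temp_sum2=122

[temp_sum: temp >= 12 OR status IN ('offline', 'fail', 'ok')]
sensor=K: ✓ → 41
sensor=Q: ✓ → 21
sensor=Y: ✓ → 10
sensor=D: ✓ → 29
sensor=E: ✓ → 49
sensor=U: ✓ → 50
sensor=Z: ✓ → 57
sensor=X: ✓ → 51
sensor=N: ✓ → 76
sensor=G: ✓ → 49
sensor=C: ✓ → 18
sensor=R: ✓ → 18
sensor=J: ✓ → 81
temp_sum = 41 + 21 + 10 + 29 + 49 + 50 + 57 + 51 + 76 + 49 + 18 + 18 + 81 = 550
—
[warn_sum: status = 'warn' OR humidity > 81]
sensor=K: ✗
sensor=Q: ✓ → 21
sensor=Y: ✗
sensor=D: ✓ → 29
sensor=E: ✓ → 49
sensor=U: ✓ → 50
sensor=Z: ✗
sensor=X: ✗
sensor=N: ✗
sensor=G: ✗
sensor=C: ✗
sensor=R: ✗
sensor=J: ✗
warn_sum = 21 + 29 + 49 + 50 = 149
—
[temp_sum2: temp > -3 AND status IN ('fail', 'warn')]
sensor=K: ✗
sensor=Q: ✓ → 21
sensor=Y: ✗
sensor=D: ✗
sensor=E: ✗
sensor=U: ✓ → 50
sensor=Z: ✗
sensor=X: ✓ → 51
sensor=N: ✗
sensor=G: ✗
sensor=C: ✗
sensor=R: ✗
sensor=J: ✗
temp_sum2 = 21 + 50 + 51 = 122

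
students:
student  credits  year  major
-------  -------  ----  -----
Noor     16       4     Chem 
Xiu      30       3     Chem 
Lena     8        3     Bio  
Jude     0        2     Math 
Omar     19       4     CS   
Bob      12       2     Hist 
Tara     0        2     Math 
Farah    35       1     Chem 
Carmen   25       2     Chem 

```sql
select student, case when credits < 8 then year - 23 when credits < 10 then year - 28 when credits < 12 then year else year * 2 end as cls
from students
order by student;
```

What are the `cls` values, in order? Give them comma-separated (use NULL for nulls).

student=Bob: ELSE → 4
student=Carmen: ELSE → 4
student=Farah: ELSE → 2
student=Jude: credits < 8 → -21
student=Lena: credits < 10 → -25
student=Noor: ELSE → 8
student=Omar: ELSE → 8
student=Tara: credits < 8 → -21
student=Xiu: ELSE → 6

4, 4, 2, -21, -25, 8, 8, -21, 6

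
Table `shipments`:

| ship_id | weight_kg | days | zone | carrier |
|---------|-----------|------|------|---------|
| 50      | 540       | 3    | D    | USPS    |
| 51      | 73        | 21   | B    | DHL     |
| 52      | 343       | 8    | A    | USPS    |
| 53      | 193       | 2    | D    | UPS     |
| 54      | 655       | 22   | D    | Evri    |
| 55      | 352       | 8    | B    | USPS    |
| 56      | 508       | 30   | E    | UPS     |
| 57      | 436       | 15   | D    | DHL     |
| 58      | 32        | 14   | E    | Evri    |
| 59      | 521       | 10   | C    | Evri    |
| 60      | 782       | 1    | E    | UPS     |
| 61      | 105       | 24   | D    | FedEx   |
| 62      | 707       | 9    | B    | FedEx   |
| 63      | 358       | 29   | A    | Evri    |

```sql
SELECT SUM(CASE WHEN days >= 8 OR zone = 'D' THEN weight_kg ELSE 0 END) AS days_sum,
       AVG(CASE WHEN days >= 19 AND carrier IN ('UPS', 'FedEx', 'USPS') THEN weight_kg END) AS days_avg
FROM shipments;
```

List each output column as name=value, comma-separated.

[days_sum: days >= 8 OR zone = 'D']
ship_id=50: ✓ → 540
ship_id=51: ✓ → 73
ship_id=52: ✓ → 343
ship_id=53: ✓ → 193
ship_id=54: ✓ → 655
ship_id=55: ✓ → 352
ship_id=56: ✓ → 508
ship_id=57: ✓ → 436
ship_id=58: ✓ → 32
ship_id=59: ✓ → 521
ship_id=60: ✗
ship_id=61: ✓ → 105
ship_id=62: ✓ → 707
ship_id=63: ✓ → 358
days_sum = 540 + 73 + 343 + 193 + 655 + 352 + 508 + 436 + 32 + 521 + 105 + 707 + 358 = 4823
—
[days_avg: days >= 19 AND carrier IN ('UPS', 'FedEx', 'USPS')]
ship_id=50: ✗
ship_id=51: ✗
ship_id=52: ✗
ship_id=53: ✗
ship_id=54: ✗
ship_id=55: ✗
ship_id=56: ✓ → 508
ship_id=57: ✗
ship_id=58: ✗
ship_id=59: ✗
ship_id=60: ✗
ship_id=61: ✓ → 105
ship_id=62: ✗
ship_id=63: ✗
days_avg = (508 + 105) / 2 = 306.5

days_sum=4823, days_avg=306.5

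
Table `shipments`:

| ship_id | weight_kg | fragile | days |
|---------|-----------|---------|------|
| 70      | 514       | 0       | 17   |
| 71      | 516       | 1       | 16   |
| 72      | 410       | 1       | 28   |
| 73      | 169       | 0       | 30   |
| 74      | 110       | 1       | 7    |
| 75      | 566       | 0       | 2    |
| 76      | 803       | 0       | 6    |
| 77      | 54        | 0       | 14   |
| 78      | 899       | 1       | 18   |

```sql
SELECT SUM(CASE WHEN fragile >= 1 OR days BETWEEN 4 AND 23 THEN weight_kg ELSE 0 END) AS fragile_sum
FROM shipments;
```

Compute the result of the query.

3306

ship_id=70: ✓ → 514
ship_id=71: ✓ → 516
ship_id=72: ✓ → 410
ship_id=73: ✗
ship_id=74: ✓ → 110
ship_id=75: ✗
ship_id=76: ✓ → 803
ship_id=77: ✓ → 54
ship_id=78: ✓ → 899
fragile_sum = 514 + 516 + 410 + 110 + 803 + 54 + 899 = 3306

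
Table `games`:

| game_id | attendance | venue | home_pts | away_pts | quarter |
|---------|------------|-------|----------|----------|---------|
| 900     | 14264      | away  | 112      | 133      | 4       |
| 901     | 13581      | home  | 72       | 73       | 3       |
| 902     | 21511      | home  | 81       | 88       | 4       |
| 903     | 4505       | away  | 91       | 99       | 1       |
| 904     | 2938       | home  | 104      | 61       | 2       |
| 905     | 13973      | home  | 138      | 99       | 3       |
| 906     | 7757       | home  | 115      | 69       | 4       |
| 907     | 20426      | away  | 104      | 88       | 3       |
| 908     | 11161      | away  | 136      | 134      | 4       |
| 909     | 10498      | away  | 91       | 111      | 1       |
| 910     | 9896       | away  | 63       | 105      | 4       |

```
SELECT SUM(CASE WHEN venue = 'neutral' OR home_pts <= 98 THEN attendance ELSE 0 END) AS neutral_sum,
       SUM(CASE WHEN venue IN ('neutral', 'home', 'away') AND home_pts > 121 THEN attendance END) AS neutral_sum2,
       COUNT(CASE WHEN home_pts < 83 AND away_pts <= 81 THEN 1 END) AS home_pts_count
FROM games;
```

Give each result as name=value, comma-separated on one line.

[neutral_sum: venue = 'neutral' OR home_pts <= 98]
game_id=900: ✗
game_id=901: ✓ → 13581
game_id=902: ✓ → 21511
game_id=903: ✓ → 4505
game_id=904: ✗
game_id=905: ✗
game_id=906: ✗
game_id=907: ✗
game_id=908: ✗
game_id=909: ✓ → 10498
game_id=910: ✓ → 9896
neutral_sum = 13581 + 21511 + 4505 + 10498 + 9896 = 59991
—
[neutral_sum2: venue IN ('neutral', 'home', 'away') AND home_pts > 121]
game_id=900: ✗
game_id=901: ✗
game_id=902: ✗
game_id=903: ✗
game_id=904: ✗
game_id=905: ✓ → 13973
game_id=906: ✗
game_id=907: ✗
game_id=908: ✓ → 11161
game_id=909: ✗
game_id=910: ✗
neutral_sum2 = 13973 + 11161 = 25134
—
[home_pts_count: home_pts < 83 AND away_pts <= 81]
game_id=900: ✗
game_id=901: ✓ → 1
game_id=902: ✗
game_id=903: ✗
game_id=904: ✗
game_id=905: ✗
game_id=906: ✗
game_id=907: ✗
game_id=908: ✗
game_id=909: ✗
game_id=910: ✗
home_pts_count = COUNT(1) = 1

neutral_sum=59991, neutral_sum2=25134, home_pts_count=1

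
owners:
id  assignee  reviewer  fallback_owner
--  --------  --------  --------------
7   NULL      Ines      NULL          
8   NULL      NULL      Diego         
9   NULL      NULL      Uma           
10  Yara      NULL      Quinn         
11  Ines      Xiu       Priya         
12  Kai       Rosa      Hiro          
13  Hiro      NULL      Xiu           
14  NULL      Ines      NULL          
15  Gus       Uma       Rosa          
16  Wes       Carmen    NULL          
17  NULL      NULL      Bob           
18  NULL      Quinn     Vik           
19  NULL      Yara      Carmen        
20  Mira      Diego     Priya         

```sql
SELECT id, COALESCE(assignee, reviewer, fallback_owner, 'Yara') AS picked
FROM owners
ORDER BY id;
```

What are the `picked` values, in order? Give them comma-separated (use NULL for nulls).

Ines, Diego, Uma, Yara, Ines, Kai, Hiro, Ines, Gus, Wes, Bob, Quinn, Yara, Mira

id=7: assignee=NULL, reviewer=Ines → Ines
id=8: assignee=NULL, reviewer=NULL, fallback_owner=Diego → Diego
id=9: assignee=NULL, reviewer=NULL, fallback_owner=Uma → Uma
id=10: assignee=Yara → Yara
id=11: assignee=Ines → Ines
id=12: assignee=Kai → Kai
id=13: assignee=Hiro → Hiro
id=14: assignee=NULL, reviewer=Ines → Ines
id=15: assignee=Gus → Gus
id=16: assignee=Wes → Wes
id=17: assignee=NULL, reviewer=NULL, fallback_owner=Bob → Bob
id=18: assignee=NULL, reviewer=Quinn → Quinn
id=19: assignee=NULL, reviewer=Yara → Yara
id=20: assignee=Mira → Mira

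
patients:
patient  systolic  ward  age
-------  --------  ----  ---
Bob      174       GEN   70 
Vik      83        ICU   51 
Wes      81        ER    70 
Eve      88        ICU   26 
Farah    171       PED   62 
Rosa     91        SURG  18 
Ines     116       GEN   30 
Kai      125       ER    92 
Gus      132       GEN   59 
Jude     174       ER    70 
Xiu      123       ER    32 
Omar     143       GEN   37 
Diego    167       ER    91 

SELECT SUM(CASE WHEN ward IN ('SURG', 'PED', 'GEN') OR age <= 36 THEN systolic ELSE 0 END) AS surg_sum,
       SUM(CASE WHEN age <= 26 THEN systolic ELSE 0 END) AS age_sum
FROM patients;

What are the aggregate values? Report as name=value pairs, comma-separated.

surg_sum=1038, age_sum=179

[surg_sum: ward IN ('SURG', 'PED', 'GEN') OR age <= 36]
patient=Bob: ✓ → 174
patient=Vik: ✗
patient=Wes: ✗
patient=Eve: ✓ → 88
patient=Farah: ✓ → 171
patient=Rosa: ✓ → 91
patient=Ines: ✓ → 116
patient=Kai: ✗
patient=Gus: ✓ → 132
patient=Jude: ✗
patient=Xiu: ✓ → 123
patient=Omar: ✓ → 143
patient=Diego: ✗
surg_sum = 174 + 88 + 171 + 91 + 116 + 132 + 123 + 143 = 1038
—
[age_sum: age <= 26]
patient=Bob: ✗
patient=Vik: ✗
patient=Wes: ✗
patient=Eve: ✓ → 88
patient=Farah: ✗
patient=Rosa: ✓ → 91
patient=Ines: ✗
patient=Kai: ✗
patient=Gus: ✗
patient=Jude: ✗
patient=Xiu: ✗
patient=Omar: ✗
patient=Diego: ✗
age_sum = 88 + 91 = 179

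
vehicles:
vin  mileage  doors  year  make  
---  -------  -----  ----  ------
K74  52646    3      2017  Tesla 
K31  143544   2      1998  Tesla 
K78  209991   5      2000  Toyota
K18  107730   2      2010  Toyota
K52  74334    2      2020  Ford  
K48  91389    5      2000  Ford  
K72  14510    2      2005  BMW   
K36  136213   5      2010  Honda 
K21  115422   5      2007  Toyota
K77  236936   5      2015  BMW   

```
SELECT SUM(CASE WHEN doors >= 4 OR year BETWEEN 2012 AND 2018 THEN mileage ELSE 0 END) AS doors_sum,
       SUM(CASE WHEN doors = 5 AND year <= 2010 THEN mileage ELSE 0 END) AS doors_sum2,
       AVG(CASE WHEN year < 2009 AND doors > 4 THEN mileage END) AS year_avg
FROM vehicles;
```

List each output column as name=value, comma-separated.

doors_sum=842597, doors_sum2=553015, year_avg=138934

[doors_sum: doors >= 4 OR year BETWEEN 2012 AND 2018]
vin=K74: ✓ → 52646
vin=K31: ✗
vin=K78: ✓ → 209991
vin=K18: ✗
vin=K52: ✗
vin=K48: ✓ → 91389
vin=K72: ✗
vin=K36: ✓ → 136213
vin=K21: ✓ → 115422
vin=K77: ✓ → 236936
doors_sum = 52646 + 209991 + 91389 + 136213 + 115422 + 236936 = 842597
—
[doors_sum2: doors = 5 AND year <= 2010]
vin=K74: ✗
vin=K31: ✗
vin=K78: ✓ → 209991
vin=K18: ✗
vin=K52: ✗
vin=K48: ✓ → 91389
vin=K72: ✗
vin=K36: ✓ → 136213
vin=K21: ✓ → 115422
vin=K77: ✗
doors_sum2 = 209991 + 91389 + 136213 + 115422 = 553015
—
[year_avg: year < 2009 AND doors > 4]
vin=K74: ✗
vin=K31: ✗
vin=K78: ✓ → 209991
vin=K18: ✗
vin=K52: ✗
vin=K48: ✓ → 91389
vin=K72: ✗
vin=K36: ✗
vin=K21: ✓ → 115422
vin=K77: ✗
year_avg = (209991 + 91389 + 115422) / 3 = 138934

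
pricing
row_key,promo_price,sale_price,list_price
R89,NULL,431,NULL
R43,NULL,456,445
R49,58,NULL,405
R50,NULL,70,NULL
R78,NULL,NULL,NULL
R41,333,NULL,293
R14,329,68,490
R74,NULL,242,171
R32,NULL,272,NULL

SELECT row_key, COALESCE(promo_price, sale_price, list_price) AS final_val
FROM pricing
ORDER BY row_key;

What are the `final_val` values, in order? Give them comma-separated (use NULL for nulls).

row_key=R14: promo_price=329 → 329
row_key=R32: promo_price=NULL, sale_price=272 → 272
row_key=R41: promo_price=333 → 333
row_key=R43: promo_price=NULL, sale_price=456 → 456
row_key=R49: promo_price=58 → 58
row_key=R50: promo_price=NULL, sale_price=70 → 70
row_key=R74: promo_price=NULL, sale_price=242 → 242
row_key=R78: promo_price=NULL, sale_price=NULL, list_price=NULL (all NULL) → NULL
row_key=R89: promo_price=NULL, sale_price=431 → 431

329, 272, 333, 456, 58, 70, 242, NULL, 431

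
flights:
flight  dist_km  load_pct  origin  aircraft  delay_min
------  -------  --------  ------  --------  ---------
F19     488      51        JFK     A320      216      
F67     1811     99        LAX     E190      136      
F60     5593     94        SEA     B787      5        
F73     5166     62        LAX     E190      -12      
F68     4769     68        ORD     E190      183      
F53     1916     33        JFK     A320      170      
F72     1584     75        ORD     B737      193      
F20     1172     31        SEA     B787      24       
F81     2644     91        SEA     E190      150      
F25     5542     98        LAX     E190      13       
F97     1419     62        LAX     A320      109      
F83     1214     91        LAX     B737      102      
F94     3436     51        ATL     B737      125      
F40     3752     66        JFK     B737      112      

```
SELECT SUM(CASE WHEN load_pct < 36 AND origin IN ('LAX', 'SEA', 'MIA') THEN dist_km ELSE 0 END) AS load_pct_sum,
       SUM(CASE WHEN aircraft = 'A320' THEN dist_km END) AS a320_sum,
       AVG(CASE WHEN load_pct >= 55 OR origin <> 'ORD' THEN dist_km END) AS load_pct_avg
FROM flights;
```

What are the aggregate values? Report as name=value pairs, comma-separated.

load_pct_sum=1172, a320_sum=3823, load_pct_avg=2893.2857142857

[load_pct_sum: load_pct < 36 AND origin IN ('LAX', 'SEA', 'MIA')]
flight=F19: ✗
flight=F67: ✗
flight=F60: ✗
flight=F73: ✗
flight=F68: ✗
flight=F53: ✗
flight=F72: ✗
flight=F20: ✓ → 1172
flight=F81: ✗
flight=F25: ✗
flight=F97: ✗
flight=F83: ✗
flight=F94: ✗
flight=F40: ✗
load_pct_sum = 1172
—
[a320_sum: aircraft = 'A320']
flight=F19: ✓ → 488
flight=F67: ✗
flight=F60: ✗
flight=F73: ✗
flight=F68: ✗
flight=F53: ✓ → 1916
flight=F72: ✗
flight=F20: ✗
flight=F81: ✗
flight=F25: ✗
flight=F97: ✓ → 1419
flight=F83: ✗
flight=F94: ✗
flight=F40: ✗
a320_sum = 488 + 1916 + 1419 = 3823
—
[load_pct_avg: load_pct >= 55 OR origin <> 'ORD']
flight=F19: ✓ → 488
flight=F67: ✓ → 1811
flight=F60: ✓ → 5593
flight=F73: ✓ → 5166
flight=F68: ✓ → 4769
flight=F53: ✓ → 1916
flight=F72: ✓ → 1584
flight=F20: ✓ → 1172
flight=F81: ✓ → 2644
flight=F25: ✓ → 5542
flight=F97: ✓ → 1419
flight=F83: ✓ → 1214
flight=F94: ✓ → 3436
flight=F40: ✓ → 3752
load_pct_avg = (488 + 1811 + 5593 + 5166 + 4769 + 1916 + 1584 + 1172 + 2644 + 5542 + 1419 + 1214 + 3436 + 3752) / 14 = 2893.2857142857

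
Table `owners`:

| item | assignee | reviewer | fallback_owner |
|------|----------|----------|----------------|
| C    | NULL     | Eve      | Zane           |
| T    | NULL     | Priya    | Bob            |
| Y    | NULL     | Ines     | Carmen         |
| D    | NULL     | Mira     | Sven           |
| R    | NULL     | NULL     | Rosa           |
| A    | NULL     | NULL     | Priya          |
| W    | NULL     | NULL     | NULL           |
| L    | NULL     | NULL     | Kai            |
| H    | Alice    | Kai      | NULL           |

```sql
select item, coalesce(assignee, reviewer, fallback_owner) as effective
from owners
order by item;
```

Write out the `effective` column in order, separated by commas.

Priya, Eve, Mira, Alice, Kai, Rosa, Priya, NULL, Ines

item=A: assignee=NULL, reviewer=NULL, fallback_owner=Priya → Priya
item=C: assignee=NULL, reviewer=Eve → Eve
item=D: assignee=NULL, reviewer=Mira → Mira
item=H: assignee=Alice → Alice
item=L: assignee=NULL, reviewer=NULL, fallback_owner=Kai → Kai
item=R: assignee=NULL, reviewer=NULL, fallback_owner=Rosa → Rosa
item=T: assignee=NULL, reviewer=Priya → Priya
item=W: assignee=NULL, reviewer=NULL, fallback_owner=NULL (all NULL) → NULL
item=Y: assignee=NULL, reviewer=Ines → Ines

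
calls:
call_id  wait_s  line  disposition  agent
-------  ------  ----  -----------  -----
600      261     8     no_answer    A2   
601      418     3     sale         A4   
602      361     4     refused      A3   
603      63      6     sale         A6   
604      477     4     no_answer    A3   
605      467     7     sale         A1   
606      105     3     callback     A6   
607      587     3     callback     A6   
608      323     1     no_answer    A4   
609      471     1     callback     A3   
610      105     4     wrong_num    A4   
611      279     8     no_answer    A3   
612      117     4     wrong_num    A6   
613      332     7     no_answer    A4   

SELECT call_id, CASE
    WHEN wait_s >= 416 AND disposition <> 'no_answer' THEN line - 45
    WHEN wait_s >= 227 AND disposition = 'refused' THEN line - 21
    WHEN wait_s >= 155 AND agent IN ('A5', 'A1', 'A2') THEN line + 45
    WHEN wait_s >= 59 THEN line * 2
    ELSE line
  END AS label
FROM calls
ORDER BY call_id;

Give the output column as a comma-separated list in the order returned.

call_id=600: wait_s >= 155 AND agent IN ('A5', 'A1', 'A2') → 53
call_id=601: wait_s >= 416 AND disposition <> 'no_answer' → -42
call_id=602: wait_s >= 227 AND disposition = 'refused' → -17
call_id=603: wait_s >= 59 → 12
call_id=604: wait_s >= 59 → 8
call_id=605: wait_s >= 416 AND disposition <> 'no_answer' → -38
call_id=606: wait_s >= 59 → 6
call_id=607: wait_s >= 416 AND disposition <> 'no_answer' → -42
call_id=608: wait_s >= 59 → 2
call_id=609: wait_s >= 416 AND disposition <> 'no_answer' → -44
call_id=610: wait_s >= 59 → 8
call_id=611: wait_s >= 59 → 16
call_id=612: wait_s >= 59 → 8
call_id=613: wait_s >= 59 → 14

53, -42, -17, 12, 8, -38, 6, -42, 2, -44, 8, 16, 8, 14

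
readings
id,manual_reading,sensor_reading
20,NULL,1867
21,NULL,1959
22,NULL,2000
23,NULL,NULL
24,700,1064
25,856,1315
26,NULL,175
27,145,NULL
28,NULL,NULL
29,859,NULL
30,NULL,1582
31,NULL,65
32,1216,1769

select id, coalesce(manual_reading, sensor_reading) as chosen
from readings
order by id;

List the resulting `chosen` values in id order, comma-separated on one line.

id=20: manual_reading=NULL, sensor_reading=1867 → 1867
id=21: manual_reading=NULL, sensor_reading=1959 → 1959
id=22: manual_reading=NULL, sensor_reading=2000 → 2000
id=23: manual_reading=NULL, sensor_reading=NULL (all NULL) → NULL
id=24: manual_reading=700 → 700
id=25: manual_reading=856 → 856
id=26: manual_reading=NULL, sensor_reading=175 → 175
id=27: manual_reading=145 → 145
id=28: manual_reading=NULL, sensor_reading=NULL (all NULL) → NULL
id=29: manual_reading=859 → 859
id=30: manual_reading=NULL, sensor_reading=1582 → 1582
id=31: manual_reading=NULL, sensor_reading=65 → 65
id=32: manual_reading=1216 → 1216

1867, 1959, 2000, NULL, 700, 856, 175, 145, NULL, 859, 1582, 65, 1216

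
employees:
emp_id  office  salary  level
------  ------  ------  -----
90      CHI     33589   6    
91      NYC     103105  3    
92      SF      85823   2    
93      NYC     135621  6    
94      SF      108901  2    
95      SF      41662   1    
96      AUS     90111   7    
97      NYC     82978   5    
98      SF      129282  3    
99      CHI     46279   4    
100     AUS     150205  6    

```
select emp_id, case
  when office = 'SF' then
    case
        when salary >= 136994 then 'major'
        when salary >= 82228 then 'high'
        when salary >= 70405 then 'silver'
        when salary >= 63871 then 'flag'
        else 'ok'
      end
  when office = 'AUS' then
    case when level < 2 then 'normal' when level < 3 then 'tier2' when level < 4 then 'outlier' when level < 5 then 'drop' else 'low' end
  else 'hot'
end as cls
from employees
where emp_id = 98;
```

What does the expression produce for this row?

high

emp_id = 98: office=SF, salary=129282, level=3.
office='SF' → inner[salary >= 82228] → high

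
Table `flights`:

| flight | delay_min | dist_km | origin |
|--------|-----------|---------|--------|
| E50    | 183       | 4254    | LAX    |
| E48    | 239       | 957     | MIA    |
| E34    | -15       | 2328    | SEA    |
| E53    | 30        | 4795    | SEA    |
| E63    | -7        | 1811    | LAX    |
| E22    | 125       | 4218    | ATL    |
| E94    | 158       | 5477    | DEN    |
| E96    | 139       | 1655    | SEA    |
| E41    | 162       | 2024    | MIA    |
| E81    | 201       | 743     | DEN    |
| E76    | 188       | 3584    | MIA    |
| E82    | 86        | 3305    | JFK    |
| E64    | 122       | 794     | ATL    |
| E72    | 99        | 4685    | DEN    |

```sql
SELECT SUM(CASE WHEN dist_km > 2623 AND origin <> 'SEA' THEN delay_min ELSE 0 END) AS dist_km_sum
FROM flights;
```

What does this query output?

839

flight=E50: ✓ → 183
flight=E48: ✗
flight=E34: ✗
flight=E53: ✗
flight=E63: ✗
flight=E22: ✓ → 125
flight=E94: ✓ → 158
flight=E96: ✗
flight=E41: ✗
flight=E81: ✗
flight=E76: ✓ → 188
flight=E82: ✓ → 86
flight=E64: ✗
flight=E72: ✓ → 99
dist_km_sum = 183 + 125 + 158 + 188 + 86 + 99 = 839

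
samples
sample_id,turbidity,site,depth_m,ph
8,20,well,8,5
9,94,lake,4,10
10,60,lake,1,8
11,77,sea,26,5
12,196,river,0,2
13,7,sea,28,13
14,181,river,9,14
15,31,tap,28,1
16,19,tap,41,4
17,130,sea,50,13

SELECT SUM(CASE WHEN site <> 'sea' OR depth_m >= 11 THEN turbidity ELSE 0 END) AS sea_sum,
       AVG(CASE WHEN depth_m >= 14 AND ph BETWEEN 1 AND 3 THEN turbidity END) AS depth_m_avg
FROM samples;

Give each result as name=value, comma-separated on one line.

sea_sum=815, depth_m_avg=31

[sea_sum: site <> 'sea' OR depth_m >= 11]
sample_id=8: ✓ → 20
sample_id=9: ✓ → 94
sample_id=10: ✓ → 60
sample_id=11: ✓ → 77
sample_id=12: ✓ → 196
sample_id=13: ✓ → 7
sample_id=14: ✓ → 181
sample_id=15: ✓ → 31
sample_id=16: ✓ → 19
sample_id=17: ✓ → 130
sea_sum = 20 + 94 + 60 + 77 + 196 + 7 + 181 + 31 + 19 + 130 = 815
—
[depth_m_avg: depth_m >= 14 AND ph BETWEEN 1 AND 3]
sample_id=8: ✗
sample_id=9: ✗
sample_id=10: ✗
sample_id=11: ✗
sample_id=12: ✗
sample_id=13: ✗
sample_id=14: ✗
sample_id=15: ✓ → 31
sample_id=16: ✗
sample_id=17: ✗
depth_m_avg = 31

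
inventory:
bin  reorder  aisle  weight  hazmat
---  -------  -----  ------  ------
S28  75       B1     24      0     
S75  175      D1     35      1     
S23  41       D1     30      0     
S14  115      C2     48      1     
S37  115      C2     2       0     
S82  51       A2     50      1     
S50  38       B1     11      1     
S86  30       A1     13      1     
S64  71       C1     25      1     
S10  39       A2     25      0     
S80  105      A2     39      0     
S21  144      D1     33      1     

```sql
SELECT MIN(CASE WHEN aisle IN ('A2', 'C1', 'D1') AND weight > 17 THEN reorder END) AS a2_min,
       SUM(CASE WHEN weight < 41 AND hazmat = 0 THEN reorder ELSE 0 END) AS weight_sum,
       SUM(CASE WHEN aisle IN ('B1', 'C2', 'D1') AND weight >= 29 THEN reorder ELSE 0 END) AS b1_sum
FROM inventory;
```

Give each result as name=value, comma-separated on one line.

[a2_min: aisle IN ('A2', 'C1', 'D1') AND weight > 17]
bin=S28: ✗
bin=S75: ✓ → 175
bin=S23: ✓ → 41
bin=S14: ✗
bin=S37: ✗
bin=S82: ✓ → 51
bin=S50: ✗
bin=S86: ✗
bin=S64: ✓ → 71
bin=S10: ✓ → 39
bin=S80: ✓ → 105
bin=S21: ✓ → 144
a2_min = MIN(175, 41, 51, 71, 39, 105, 144) = 39
—
[weight_sum: weight < 41 AND hazmat = 0]
bin=S28: ✓ → 75
bin=S75: ✗
bin=S23: ✓ → 41
bin=S14: ✗
bin=S37: ✓ → 115
bin=S82: ✗
bin=S50: ✗
bin=S86: ✗
bin=S64: ✗
bin=S10: ✓ → 39
bin=S80: ✓ → 105
bin=S21: ✗
weight_sum = 75 + 41 + 115 + 39 + 105 = 375
—
[b1_sum: aisle IN ('B1', 'C2', 'D1') AND weight >= 29]
bin=S28: ✗
bin=S75: ✓ → 175
bin=S23: ✓ → 41
bin=S14: ✓ → 115
bin=S37: ✗
bin=S82: ✗
bin=S50: ✗
bin=S86: ✗
bin=S64: ✗
bin=S10: ✗
bin=S80: ✗
bin=S21: ✓ → 144
b1_sum = 175 + 41 + 115 + 144 = 475

a2_min=39, weight_sum=375, b1_sum=475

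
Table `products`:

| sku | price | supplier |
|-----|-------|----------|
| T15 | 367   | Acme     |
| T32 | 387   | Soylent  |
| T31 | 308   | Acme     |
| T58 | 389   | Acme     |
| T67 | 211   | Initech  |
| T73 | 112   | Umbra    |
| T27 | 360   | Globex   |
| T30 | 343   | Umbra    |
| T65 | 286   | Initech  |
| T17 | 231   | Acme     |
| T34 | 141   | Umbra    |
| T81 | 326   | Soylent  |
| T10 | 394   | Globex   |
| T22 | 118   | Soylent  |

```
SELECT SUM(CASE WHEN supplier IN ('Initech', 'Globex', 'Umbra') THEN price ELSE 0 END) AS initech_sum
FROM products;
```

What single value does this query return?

sku=T15: ✗
sku=T32: ✗
sku=T31: ✗
sku=T58: ✗
sku=T67: ✓ → 211
sku=T73: ✓ → 112
sku=T27: ✓ → 360
sku=T30: ✓ → 343
sku=T65: ✓ → 286
sku=T17: ✗
sku=T34: ✓ → 141
sku=T81: ✗
sku=T10: ✓ → 394
sku=T22: ✗
initech_sum = 211 + 112 + 360 + 343 + 286 + 141 + 394 = 1847

1847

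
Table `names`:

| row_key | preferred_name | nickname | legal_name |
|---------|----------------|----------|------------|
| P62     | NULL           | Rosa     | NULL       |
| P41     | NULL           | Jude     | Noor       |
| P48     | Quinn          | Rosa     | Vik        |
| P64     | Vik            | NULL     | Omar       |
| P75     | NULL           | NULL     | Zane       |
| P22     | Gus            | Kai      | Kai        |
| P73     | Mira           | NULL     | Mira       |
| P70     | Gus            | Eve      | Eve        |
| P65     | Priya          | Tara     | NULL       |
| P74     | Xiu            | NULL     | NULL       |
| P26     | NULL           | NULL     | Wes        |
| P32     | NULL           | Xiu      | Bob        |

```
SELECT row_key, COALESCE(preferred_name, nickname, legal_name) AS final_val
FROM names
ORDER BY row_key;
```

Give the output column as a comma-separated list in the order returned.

row_key=P22: preferred_name=Gus → Gus
row_key=P26: preferred_name=NULL, nickname=NULL, legal_name=Wes → Wes
row_key=P32: preferred_name=NULL, nickname=Xiu → Xiu
row_key=P41: preferred_name=NULL, nickname=Jude → Jude
row_key=P48: preferred_name=Quinn → Quinn
row_key=P62: preferred_name=NULL, nickname=Rosa → Rosa
row_key=P64: preferred_name=Vik → Vik
row_key=P65: preferred_name=Priya → Priya
row_key=P70: preferred_name=Gus → Gus
row_key=P73: preferred_name=Mira → Mira
row_key=P74: preferred_name=Xiu → Xiu
row_key=P75: preferred_name=NULL, nickname=NULL, legal_name=Zane → Zane

Gus, Wes, Xiu, Jude, Quinn, Rosa, Vik, Priya, Gus, Mira, Xiu, Zane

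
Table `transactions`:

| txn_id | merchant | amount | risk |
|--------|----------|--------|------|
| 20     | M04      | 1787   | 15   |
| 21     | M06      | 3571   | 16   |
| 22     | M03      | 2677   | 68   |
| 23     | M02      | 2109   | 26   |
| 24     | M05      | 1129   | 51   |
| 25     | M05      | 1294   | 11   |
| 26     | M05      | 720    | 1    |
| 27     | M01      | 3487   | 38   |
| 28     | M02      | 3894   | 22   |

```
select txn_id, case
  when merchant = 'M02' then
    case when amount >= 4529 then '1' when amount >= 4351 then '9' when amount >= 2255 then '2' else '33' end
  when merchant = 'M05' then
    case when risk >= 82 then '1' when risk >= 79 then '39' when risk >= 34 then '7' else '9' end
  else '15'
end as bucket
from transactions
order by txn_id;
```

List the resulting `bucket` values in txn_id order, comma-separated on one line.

txn_id=20: merchant='M04' → outer ELSE → 15
txn_id=21: merchant='M06' → outer ELSE → 15
txn_id=22: merchant='M03' → outer ELSE → 15
txn_id=23: merchant='M02' → inner[ELSE] → 33
txn_id=24: merchant='M05' → inner[risk >= 34] → 7
txn_id=25: merchant='M05' → inner[ELSE] → 9
txn_id=26: merchant='M05' → inner[ELSE] → 9
txn_id=27: merchant='M01' → outer ELSE → 15
txn_id=28: merchant='M02' → inner[amount >= 2255] → 2

15, 15, 15, 33, 7, 9, 9, 15, 2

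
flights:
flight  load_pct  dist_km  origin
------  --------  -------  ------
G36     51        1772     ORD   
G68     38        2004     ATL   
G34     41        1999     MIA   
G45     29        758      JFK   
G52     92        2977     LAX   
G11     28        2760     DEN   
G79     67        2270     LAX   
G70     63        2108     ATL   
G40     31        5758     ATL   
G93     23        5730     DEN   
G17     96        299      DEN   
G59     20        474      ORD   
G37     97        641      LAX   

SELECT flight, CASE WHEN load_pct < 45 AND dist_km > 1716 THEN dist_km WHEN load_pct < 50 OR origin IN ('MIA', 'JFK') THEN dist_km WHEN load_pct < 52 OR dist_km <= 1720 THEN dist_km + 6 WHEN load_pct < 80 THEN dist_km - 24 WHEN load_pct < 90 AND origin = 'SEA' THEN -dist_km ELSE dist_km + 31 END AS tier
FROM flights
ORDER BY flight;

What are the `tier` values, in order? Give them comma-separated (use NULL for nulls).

2760, 305, 1999, 1778, 647, 5758, 758, 3008, 474, 2004, 2084, 2246, 5730

flight=G11: load_pct < 45 AND dist_km > 1716 → 2760
flight=G17: load_pct < 52 OR dist_km <= 1720 → 305
flight=G34: load_pct < 45 AND dist_km > 1716 → 1999
flight=G36: load_pct < 52 OR dist_km <= 1720 → 1778
flight=G37: load_pct < 52 OR dist_km <= 1720 → 647
flight=G40: load_pct < 45 AND dist_km > 1716 → 5758
flight=G45: load_pct < 50 OR origin IN ('MIA', 'JFK') → 758
flight=G52: ELSE → 3008
flight=G59: load_pct < 50 OR origin IN ('MIA', 'JFK') → 474
flight=G68: load_pct < 45 AND dist_km > 1716 → 2004
flight=G70: load_pct < 80 → 2084
flight=G79: load_pct < 80 → 2246
flight=G93: load_pct < 45 AND dist_km > 1716 → 5730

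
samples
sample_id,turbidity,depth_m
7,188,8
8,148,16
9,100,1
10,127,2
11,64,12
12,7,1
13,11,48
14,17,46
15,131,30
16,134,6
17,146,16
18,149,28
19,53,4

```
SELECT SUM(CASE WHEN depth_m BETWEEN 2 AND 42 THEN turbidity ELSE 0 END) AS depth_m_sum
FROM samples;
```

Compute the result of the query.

sample_id=7: ✓ → 188
sample_id=8: ✓ → 148
sample_id=9: ✗
sample_id=10: ✓ → 127
sample_id=11: ✓ → 64
sample_id=12: ✗
sample_id=13: ✗
sample_id=14: ✗
sample_id=15: ✓ → 131
sample_id=16: ✓ → 134
sample_id=17: ✓ → 146
sample_id=18: ✓ → 149
sample_id=19: ✓ → 53
depth_m_sum = 188 + 148 + 127 + 64 + 131 + 134 + 146 + 149 + 53 = 1140

1140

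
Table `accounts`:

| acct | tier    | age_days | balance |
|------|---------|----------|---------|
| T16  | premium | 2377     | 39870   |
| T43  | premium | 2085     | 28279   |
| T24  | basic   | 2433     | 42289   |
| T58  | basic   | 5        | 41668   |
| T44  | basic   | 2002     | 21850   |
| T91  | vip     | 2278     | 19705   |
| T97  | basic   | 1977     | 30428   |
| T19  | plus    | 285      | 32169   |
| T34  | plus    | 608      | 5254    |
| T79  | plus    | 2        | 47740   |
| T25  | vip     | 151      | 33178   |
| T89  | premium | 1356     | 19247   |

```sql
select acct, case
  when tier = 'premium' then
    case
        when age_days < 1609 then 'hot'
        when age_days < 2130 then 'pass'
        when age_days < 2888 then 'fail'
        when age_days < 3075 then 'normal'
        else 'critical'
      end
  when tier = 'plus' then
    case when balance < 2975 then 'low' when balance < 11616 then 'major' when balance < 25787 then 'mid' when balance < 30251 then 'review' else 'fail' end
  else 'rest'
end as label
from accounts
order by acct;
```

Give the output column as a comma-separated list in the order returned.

acct=T16: tier='premium' → inner[age_days < 2888] → fail
acct=T19: tier='plus' → inner[ELSE] → fail
acct=T24: tier='basic' → outer ELSE → rest
acct=T25: tier='vip' → outer ELSE → rest
acct=T34: tier='plus' → inner[balance < 11616] → major
acct=T43: tier='premium' → inner[age_days < 2130] → pass
acct=T44: tier='basic' → outer ELSE → rest
acct=T58: tier='basic' → outer ELSE → rest
acct=T79: tier='plus' → inner[ELSE] → fail
acct=T89: tier='premium' → inner[age_days < 1609] → hot
acct=T91: tier='vip' → outer ELSE → rest
acct=T97: tier='basic' → outer ELSE → rest

fail, fail, rest, rest, major, pass, rest, rest, fail, hot, rest, rest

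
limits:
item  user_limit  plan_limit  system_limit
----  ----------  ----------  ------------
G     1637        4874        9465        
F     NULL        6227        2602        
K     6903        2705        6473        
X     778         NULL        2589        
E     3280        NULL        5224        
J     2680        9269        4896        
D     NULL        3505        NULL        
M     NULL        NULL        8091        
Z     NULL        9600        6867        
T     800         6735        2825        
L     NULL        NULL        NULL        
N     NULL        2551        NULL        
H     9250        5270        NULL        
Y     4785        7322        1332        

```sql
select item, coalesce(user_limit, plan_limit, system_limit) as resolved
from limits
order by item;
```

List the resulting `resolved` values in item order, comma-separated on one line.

3505, 3280, 6227, 1637, 9250, 2680, 6903, NULL, 8091, 2551, 800, 778, 4785, 9600

item=D: user_limit=NULL, plan_limit=3505 → 3505
item=E: user_limit=3280 → 3280
item=F: user_limit=NULL, plan_limit=6227 → 6227
item=G: user_limit=1637 → 1637
item=H: user_limit=9250 → 9250
item=J: user_limit=2680 → 2680
item=K: user_limit=6903 → 6903
item=L: user_limit=NULL, plan_limit=NULL, system_limit=NULL (all NULL) → NULL
item=M: user_limit=NULL, plan_limit=NULL, system_limit=8091 → 8091
item=N: user_limit=NULL, plan_limit=2551 → 2551
item=T: user_limit=800 → 800
item=X: user_limit=778 → 778
item=Y: user_limit=4785 → 4785
item=Z: user_limit=NULL, plan_limit=9600 → 9600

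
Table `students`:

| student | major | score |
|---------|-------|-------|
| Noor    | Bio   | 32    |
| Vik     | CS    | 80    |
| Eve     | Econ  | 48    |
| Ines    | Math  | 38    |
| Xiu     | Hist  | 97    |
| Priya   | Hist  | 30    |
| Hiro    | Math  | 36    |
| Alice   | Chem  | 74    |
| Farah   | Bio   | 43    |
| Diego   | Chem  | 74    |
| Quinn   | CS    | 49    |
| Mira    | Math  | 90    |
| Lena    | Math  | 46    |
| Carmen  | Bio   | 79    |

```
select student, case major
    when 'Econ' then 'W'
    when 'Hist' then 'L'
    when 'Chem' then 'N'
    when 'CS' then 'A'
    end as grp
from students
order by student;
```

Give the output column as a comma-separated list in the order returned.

student=Alice: major='Chem' → N
student=Carmen: (no match → NULL) → NULL
student=Diego: major='Chem' → N
student=Eve: major='Econ' → W
student=Farah: (no match → NULL) → NULL
student=Hiro: (no match → NULL) → NULL
student=Ines: (no match → NULL) → NULL
student=Lena: (no match → NULL) → NULL
student=Mira: (no match → NULL) → NULL
student=Noor: (no match → NULL) → NULL
student=Priya: major='Hist' → L
student=Quinn: major='CS' → A
student=Vik: major='CS' → A
student=Xiu: major='Hist' → L

N, NULL, N, W, NULL, NULL, NULL, NULL, NULL, NULL, L, A, A, L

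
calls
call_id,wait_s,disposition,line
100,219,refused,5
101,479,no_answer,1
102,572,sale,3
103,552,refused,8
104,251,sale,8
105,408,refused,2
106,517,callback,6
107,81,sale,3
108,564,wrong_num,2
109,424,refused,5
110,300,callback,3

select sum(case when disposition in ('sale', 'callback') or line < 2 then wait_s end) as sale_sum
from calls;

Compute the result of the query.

2200

call_id=100: ✗
call_id=101: ✓ → 479
call_id=102: ✓ → 572
call_id=103: ✗
call_id=104: ✓ → 251
call_id=105: ✗
call_id=106: ✓ → 517
call_id=107: ✓ → 81
call_id=108: ✗
call_id=109: ✗
call_id=110: ✓ → 300
sale_sum = 479 + 572 + 251 + 517 + 81 + 300 = 2200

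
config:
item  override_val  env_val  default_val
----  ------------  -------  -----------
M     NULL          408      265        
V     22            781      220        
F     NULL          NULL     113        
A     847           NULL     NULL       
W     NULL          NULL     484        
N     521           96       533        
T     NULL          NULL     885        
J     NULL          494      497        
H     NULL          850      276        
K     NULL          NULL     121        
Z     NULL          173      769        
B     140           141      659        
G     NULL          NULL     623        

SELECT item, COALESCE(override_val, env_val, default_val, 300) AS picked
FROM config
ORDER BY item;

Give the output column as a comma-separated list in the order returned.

847, 140, 113, 623, 850, 494, 121, 408, 521, 885, 22, 484, 173

item=A: override_val=847 → 847
item=B: override_val=140 → 140
item=F: override_val=NULL, env_val=NULL, default_val=113 → 113
item=G: override_val=NULL, env_val=NULL, default_val=623 → 623
item=H: override_val=NULL, env_val=850 → 850
item=J: override_val=NULL, env_val=494 → 494
item=K: override_val=NULL, env_val=NULL, default_val=121 → 121
item=M: override_val=NULL, env_val=408 → 408
item=N: override_val=521 → 521
item=T: override_val=NULL, env_val=NULL, default_val=885 → 885
item=V: override_val=22 → 22
item=W: override_val=NULL, env_val=NULL, default_val=484 → 484
item=Z: override_val=NULL, env_val=173 → 173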